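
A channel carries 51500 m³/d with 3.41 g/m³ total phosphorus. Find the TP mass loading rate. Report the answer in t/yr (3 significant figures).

64.1 t/yr

51500 m³/d = 0.5961 m³/s.
Mass flux = Q·C = 0.5961 m³/s × 3.41 g/m³ = 2.033 g/s.
= 2.033 g/s × 31.56 = 64.14 t/yr.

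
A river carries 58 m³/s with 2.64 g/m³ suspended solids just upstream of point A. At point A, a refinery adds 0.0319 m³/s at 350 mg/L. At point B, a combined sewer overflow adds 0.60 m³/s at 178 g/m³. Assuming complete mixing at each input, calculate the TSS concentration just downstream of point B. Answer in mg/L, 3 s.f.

4.62 mg/L

After input A: C = (58·2.64 + 0.0319·350) / 58.03 = 2.831 mg/L.
After input B: C = (58.03·2.831 + 0.6·178) / 58.63 = 4.624 mg/L.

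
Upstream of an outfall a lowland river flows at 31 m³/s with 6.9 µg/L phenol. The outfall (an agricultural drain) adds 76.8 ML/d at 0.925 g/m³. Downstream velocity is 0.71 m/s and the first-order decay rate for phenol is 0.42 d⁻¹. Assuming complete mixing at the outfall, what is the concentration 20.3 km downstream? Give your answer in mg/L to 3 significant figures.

76.8 ML/d = 0.8889 m³/s.
6.9 µg/L = 0.0069 mg/L.
After complete mixing, C₀ = (0.8889·0.925 + 31·0.0069) / 31.89 = 0.03249 mg/L.
Travel time t = 2.03e+04 m / 0.71 m/s = 2.859e+04 s = 0.3309 d.
C = 0.03249·exp(−0.42·0.3309) = 0.03249·0.8702 = 0.02828 mg/L.

0.0283 mg/L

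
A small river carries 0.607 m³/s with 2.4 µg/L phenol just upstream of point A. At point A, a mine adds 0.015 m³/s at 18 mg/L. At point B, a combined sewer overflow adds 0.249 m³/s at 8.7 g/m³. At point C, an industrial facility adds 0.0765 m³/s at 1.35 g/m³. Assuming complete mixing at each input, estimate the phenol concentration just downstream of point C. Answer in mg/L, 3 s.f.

2.68 mg/L

2.4 µg/L = 0.0024 mg/L.
After input A: C = (0.607·0.0024 + 0.015·18) / 0.622 = 0.4364 mg/L.
After input B: C = (0.622·0.4364 + 0.249·8.7) / 0.871 = 2.799 mg/L.
After input C: C = (0.871·2.799 + 0.0765·1.35) / 0.9475 = 2.682 mg/L.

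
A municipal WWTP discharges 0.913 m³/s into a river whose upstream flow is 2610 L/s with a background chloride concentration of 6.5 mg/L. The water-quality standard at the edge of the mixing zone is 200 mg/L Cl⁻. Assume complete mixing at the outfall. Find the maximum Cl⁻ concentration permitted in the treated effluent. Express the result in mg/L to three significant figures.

2610 L/s = 2.61 m³/s.
Mass balance: 200·3.523 = 0.913·Cₑ + 2.61·6.5.
Cₑ = (704.6 − 16.96) / 0.913 = 753.2 mg/L.

753 mg/L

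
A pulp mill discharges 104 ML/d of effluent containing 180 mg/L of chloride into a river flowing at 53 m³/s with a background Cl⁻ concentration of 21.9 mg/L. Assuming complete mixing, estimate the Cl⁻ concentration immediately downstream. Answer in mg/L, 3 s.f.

25.4 mg/L

104 ML/d = 1.204 m³/s.
Flow-weighted mixing gives C = (1.204·180 + 53·21.9) / (1.204 + 53) = 1377/54.2 = 25.41 mg/L.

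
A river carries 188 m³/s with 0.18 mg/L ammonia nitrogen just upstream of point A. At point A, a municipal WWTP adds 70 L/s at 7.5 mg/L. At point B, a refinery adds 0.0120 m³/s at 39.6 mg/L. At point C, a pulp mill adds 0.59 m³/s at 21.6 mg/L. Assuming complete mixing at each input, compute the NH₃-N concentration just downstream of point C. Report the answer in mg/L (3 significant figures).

0.252 mg/L

70 L/s = 0.07 m³/s.
After input A: C = (188·0.18 + 0.07·7.5) / 188.1 = 0.1827 mg/L.
After input B: C = (188.1·0.1827 + 0.012·39.6) / 188.1 = 0.1852 mg/L.
After input C: C = (188.1·0.1852 + 0.59·21.6) / 188.7 = 0.2522 mg/L.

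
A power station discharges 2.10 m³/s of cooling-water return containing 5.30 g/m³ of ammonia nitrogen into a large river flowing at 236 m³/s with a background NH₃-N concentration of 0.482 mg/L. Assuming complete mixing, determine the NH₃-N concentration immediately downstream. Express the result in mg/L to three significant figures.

0.524 mg/L

Conservation of mass across the mixing zone: C = (2.1·5.3 + 236·0.482) / (2.1 + 236) = 124.9/238.1 = 0.5245 mg/L.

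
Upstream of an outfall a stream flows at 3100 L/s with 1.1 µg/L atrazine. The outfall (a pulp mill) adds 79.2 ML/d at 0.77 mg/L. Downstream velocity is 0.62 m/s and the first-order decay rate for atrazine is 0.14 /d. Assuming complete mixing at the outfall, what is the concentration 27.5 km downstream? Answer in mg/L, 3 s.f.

0.164 mg/L

79.2 ML/d = 0.9167 m³/s.
3100 L/s = 3.1 m³/s.
1.1 µg/L = 0.0011 mg/L.
After complete mixing, C₀ = (0.9167·0.77 + 3.1·0.0011) / 4.017 = 0.1766 mg/L.
Travel time t = 2.75e+04 m / 0.62 m/s = 4.435e+04 s = 0.5134 d.
C = 0.1766·exp(−0.14·0.5134) = 0.1766·0.9307 = 0.1643 mg/L.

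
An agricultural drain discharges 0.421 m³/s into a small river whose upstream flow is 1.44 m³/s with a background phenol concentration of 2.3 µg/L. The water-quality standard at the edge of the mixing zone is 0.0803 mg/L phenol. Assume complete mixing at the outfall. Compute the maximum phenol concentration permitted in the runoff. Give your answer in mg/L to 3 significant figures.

2.3 µg/L = 0.0023 mg/L.
Mass balance: 0.0803·1.861 = 0.421·Cₑ + 1.44·0.0023.
Cₑ = (0.1494 − 0.003312) / 0.421 = 0.3471 mg/L.

0.347 mg/L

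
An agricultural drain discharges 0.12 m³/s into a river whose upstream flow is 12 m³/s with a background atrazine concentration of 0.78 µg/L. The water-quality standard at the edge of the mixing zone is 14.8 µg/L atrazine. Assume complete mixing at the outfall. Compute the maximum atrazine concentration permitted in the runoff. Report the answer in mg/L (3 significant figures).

1.42 mg/L

0.78 µg/L = 0.00078 mg/L.
14.8 µg/L = 0.0148 mg/L.
Mass balance: 0.0148·12.12 = 0.12·Cₑ + 12·0.00078.
Cₑ = (0.1794 − 0.00936) / 0.12 = 1.417 mg/L.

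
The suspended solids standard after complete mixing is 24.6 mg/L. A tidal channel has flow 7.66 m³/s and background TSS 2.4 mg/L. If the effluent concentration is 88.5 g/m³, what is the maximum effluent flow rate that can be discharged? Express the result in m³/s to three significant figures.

2.66 m³/s

Mass balance at complete mixing: C_std·(Q_w + Q_r) = Q_w·C_e + Q_r·C_b.
Rearranging, Q_w = Q_r·(C_std − C_b)/(C_e − C_std) = 7.66·(24.6 − 2.4) / (88.5 − 24.6) = 2.661 m³/s.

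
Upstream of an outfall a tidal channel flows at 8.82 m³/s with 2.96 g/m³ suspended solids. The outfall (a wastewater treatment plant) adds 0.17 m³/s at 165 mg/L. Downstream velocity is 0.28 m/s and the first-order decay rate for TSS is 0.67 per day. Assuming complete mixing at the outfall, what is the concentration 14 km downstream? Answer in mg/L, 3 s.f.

After complete mixing, C₀ = (0.17·165 + 8.82·2.96) / 8.99 = 6.024 mg/L.
Travel time t = 1.4e+04 m / 0.28 m/s = 5e+04 s = 0.5787 d.
C = 6.024·exp(−0.67·0.5787) = 6.024·0.6786 = 4.088 mg/L.

4.09 mg/L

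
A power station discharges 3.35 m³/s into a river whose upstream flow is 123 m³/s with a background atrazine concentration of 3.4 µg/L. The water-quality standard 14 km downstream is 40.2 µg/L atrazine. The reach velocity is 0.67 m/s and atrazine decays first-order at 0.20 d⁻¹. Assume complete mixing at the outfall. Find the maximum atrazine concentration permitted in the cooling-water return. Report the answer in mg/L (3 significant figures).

3.4 µg/L = 0.0034 mg/L.
40.2 µg/L = 0.0402 mg/L.
Travel time to the compliance point: t = 1.4e+04/0.67 = 2.09e+04 s = 0.2418 d; decay factor exp(−0.20·0.2418) = 0.9528.
So the concentration just after mixing may be at most 0.0402/0.9528 = 0.04219 mg/L.
Mass balance: 0.04219·126.3 = 3.35·Cₑ + 123·0.0034.
Cₑ = (5.331 − 0.4182) / 3.35 = 1.467 mg/L.

1.47 mg/L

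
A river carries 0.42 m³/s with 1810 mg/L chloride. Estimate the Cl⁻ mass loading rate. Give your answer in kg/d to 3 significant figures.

65700 kg/d

Mass flux = Q·C = 0.42 m³/s × 1810 g/m³ = 760.2 g/s.
= 760.2 g/s × 86.4 = 6.568e+04 kg/d.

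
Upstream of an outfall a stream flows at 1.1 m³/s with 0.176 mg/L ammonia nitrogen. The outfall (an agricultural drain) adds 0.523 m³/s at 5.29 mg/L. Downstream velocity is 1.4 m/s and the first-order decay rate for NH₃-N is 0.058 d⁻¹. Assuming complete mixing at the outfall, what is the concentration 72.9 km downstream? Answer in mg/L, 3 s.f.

1.76 mg/L

After complete mixing, C₀ = (0.523·5.29 + 1.1·0.176) / 1.623 = 1.824 mg/L.
Travel time t = 7.29e+04 m / 1.4 m/s = 5.207e+04 s = 0.6027 d.
C = 1.824·exp(−0.058·0.6027) = 1.824·0.9656 = 1.761 mg/L.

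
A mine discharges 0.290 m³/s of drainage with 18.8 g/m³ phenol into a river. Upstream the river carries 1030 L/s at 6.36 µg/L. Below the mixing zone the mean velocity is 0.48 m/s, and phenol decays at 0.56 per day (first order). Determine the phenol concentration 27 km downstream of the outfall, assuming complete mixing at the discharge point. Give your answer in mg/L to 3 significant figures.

1030 L/s = 1.03 m³/s.
6.36 µg/L = 0.00636 mg/L.
After complete mixing, C₀ = (0.29·18.8 + 1.03·0.00636) / 1.32 = 4.135 mg/L.
Travel time t = 2.7e+04 m / 0.48 m/s = 5.625e+04 s = 0.651 d.
C = 4.135·exp(−0.56·0.651) = 4.135·0.6945 = 2.872 mg/L.

2.87 mg/L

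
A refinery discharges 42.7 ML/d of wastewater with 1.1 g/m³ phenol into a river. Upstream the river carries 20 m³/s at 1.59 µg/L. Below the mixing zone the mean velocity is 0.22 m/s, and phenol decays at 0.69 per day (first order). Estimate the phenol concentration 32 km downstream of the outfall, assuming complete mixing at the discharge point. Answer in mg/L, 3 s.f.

42.7 ML/d = 0.4942 m³/s.
1.59 µg/L = 0.00159 mg/L.
After complete mixing, C₀ = (0.4942·1.1 + 20·0.00159) / 20.49 = 0.02808 mg/L.
Travel time t = 3.2e+04 m / 0.22 m/s = 1.455e+05 s = 1.684 d.
C = 0.02808·exp(−0.69·1.684) = 0.02808·0.313 = 0.008788 mg/L.

0.00879 mg/L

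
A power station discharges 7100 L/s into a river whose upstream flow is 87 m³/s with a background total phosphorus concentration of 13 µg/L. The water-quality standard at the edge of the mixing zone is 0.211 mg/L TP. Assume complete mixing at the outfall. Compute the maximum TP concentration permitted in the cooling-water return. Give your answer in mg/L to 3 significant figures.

7100 L/s = 7.1 m³/s.
13 µg/L = 0.013 mg/L.
Mass balance: 0.211·94.1 = 7.1·Cₑ + 87·0.013.
Cₑ = (19.86 − 1.131) / 7.1 = 2.637 mg/L.

2.64 mg/L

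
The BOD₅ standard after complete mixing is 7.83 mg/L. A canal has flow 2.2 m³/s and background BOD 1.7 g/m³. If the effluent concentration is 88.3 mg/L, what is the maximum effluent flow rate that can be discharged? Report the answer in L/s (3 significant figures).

168 L/s

Mass balance at complete mixing: C_std·(Q_w + Q_r) = Q_w·C_e + Q_r·C_b.
Rearranging, Q_w = Q_r·(C_std − C_b)/(C_e − C_std) = 2.2·(7.83 − 1.7) / (88.3 − 7.83) = 0.1676 m³/s.
= 167.6 L/s.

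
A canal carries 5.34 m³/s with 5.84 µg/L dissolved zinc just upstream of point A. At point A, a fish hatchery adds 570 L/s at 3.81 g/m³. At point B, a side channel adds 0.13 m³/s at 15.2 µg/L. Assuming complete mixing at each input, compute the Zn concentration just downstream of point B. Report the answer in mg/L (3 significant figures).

0.365 mg/L

5.84 µg/L = 0.00584 mg/L.
570 L/s = 0.57 m³/s.
After input A: C = (5.34·0.00584 + 0.57·3.81) / 5.91 = 0.3727 mg/L.
15.2 µg/L = 0.0152 mg/L.
After input B: C = (5.91·0.3727 + 0.13·0.0152) / 6.04 = 0.365 mg/L.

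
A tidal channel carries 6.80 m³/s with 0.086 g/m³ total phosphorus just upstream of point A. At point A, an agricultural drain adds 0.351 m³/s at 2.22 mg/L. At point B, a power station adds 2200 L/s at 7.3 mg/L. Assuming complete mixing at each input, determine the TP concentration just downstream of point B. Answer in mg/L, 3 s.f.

1.86 mg/L

After input A: C = (6.8·0.086 + 0.351·2.22) / 7.151 = 0.1907 mg/L.
2200 L/s = 2.2 m³/s.
After input B: C = (7.151·0.1907 + 2.2·7.3) / 9.351 = 1.863 mg/L.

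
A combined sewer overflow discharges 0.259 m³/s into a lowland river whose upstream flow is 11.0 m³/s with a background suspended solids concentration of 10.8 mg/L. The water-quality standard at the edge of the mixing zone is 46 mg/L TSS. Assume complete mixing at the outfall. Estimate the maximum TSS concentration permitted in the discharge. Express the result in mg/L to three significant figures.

1540 mg/L

Mass balance: 46·11.26 = 0.259·Cₑ + 11·10.8.
Cₑ = (517.9 − 118.8) / 0.259 = 1541 mg/L.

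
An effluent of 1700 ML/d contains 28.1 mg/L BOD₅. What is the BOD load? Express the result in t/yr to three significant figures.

17400 t/yr

1700 ML/d = 19.68 m³/s.
Mass flux = Q·C = 19.68 m³/s × 28.1 g/m³ = 552.9 g/s.
= 552.9 g/s × 31.56 = 1.745e+04 t/yr.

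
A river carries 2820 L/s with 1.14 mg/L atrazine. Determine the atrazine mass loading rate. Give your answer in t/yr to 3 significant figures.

101 t/yr

2820 L/s = 2.82 m³/s.
Mass flux = Q·C = 2.82 m³/s × 1.14 g/m³ = 3.215 g/s.
= 3.215 g/s × 31.56 = 101.5 t/yr.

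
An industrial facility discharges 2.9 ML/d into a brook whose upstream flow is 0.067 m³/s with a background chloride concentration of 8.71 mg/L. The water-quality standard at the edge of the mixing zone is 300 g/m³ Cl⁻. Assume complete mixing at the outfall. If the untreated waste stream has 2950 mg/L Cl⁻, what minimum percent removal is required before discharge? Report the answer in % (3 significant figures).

2.9 ML/d = 0.03356 m³/s.
Mass balance: 300·0.1006 = 0.03356·Cₑ + 0.067·8.71.
Cₑ = (30.17 − 0.5836) / 0.03356 = 881.5 mg/L.
Required removal = 1 − 881.5/2950 = 70.12 %.

70.1 %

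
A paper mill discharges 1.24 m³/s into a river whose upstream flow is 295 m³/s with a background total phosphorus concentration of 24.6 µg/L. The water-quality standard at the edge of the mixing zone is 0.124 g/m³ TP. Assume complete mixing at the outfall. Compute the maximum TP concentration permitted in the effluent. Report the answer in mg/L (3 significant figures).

24.6 µg/L = 0.0246 mg/L.
Mass balance: 0.124·296.2 = 1.24·Cₑ + 295·0.0246.
Cₑ = (36.73 − 7.257) / 1.24 = 23.77 mg/L.

23.8 mg/L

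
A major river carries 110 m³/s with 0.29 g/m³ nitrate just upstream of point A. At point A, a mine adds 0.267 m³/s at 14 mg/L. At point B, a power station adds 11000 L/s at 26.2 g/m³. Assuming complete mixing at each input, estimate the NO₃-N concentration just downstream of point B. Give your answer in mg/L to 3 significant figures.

2.67 mg/L

After input A: C = (110·0.29 + 0.267·14) / 110.3 = 0.3232 mg/L.
11000 L/s = 11 m³/s.
After input B: C = (110.3·0.3232 + 11·26.2) / 121.3 = 2.67 mg/L.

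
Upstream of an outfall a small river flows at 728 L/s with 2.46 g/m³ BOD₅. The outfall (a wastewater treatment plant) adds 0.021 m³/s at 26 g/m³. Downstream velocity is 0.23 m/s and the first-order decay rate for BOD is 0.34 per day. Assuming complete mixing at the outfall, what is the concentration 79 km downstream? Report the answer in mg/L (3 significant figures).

728 L/s = 0.728 m³/s.
After complete mixing, C₀ = (0.021·26 + 0.728·2.46) / 0.749 = 3.12 mg/L.
Travel time t = 7.9e+04 m / 0.23 m/s = 3.435e+05 s = 3.975 d.
C = 3.12·exp(−0.34·3.975) = 3.12·0.2588 = 0.8075 mg/L.

0.807 mg/L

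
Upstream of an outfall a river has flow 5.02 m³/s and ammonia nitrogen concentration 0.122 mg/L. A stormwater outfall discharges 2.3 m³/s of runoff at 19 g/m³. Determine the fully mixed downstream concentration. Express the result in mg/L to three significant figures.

6.05 mg/L

Conservation of mass across the mixing zone: C = (2.3·19 + 5.02·0.122) / (2.3 + 5.02) = 44.31/7.32 = 6.054 mg/L.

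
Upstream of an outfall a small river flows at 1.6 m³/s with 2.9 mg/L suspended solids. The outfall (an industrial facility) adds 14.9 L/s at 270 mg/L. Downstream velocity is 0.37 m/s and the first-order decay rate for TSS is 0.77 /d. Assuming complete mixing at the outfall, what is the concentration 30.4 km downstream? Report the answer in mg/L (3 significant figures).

2.58 mg/L

14.9 L/s = 0.0149 m³/s.
After complete mixing, C₀ = (0.0149·270 + 1.6·2.9) / 1.615 = 5.364 mg/L.
Travel time t = 3.04e+04 m / 0.37 m/s = 8.216e+04 s = 0.951 d.
C = 5.364·exp(−0.77·0.951) = 5.364·0.4808 = 2.579 mg/L.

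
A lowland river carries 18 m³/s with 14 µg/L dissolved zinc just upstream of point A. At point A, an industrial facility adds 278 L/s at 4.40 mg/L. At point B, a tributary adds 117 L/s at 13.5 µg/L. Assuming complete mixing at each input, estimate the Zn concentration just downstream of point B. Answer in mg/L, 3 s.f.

14 µg/L = 0.014 mg/L.
278 L/s = 0.278 m³/s.
After input A: C = (18·0.014 + 0.278·4.4) / 18.28 = 0.08071 mg/L.
117 L/s = 0.117 m³/s.
13.5 µg/L = 0.0135 mg/L.
After input B: C = (18.28·0.08071 + 0.117·0.0135) / 18.39 = 0.08028 mg/L.

0.0803 mg/L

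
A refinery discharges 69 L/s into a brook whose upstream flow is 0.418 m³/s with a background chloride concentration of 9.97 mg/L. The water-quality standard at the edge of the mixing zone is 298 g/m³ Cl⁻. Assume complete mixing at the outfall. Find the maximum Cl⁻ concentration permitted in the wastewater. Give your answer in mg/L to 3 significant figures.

2040 mg/L

69 L/s = 0.069 m³/s.
Mass balance: 298·0.487 = 0.069·Cₑ + 0.418·9.97.
Cₑ = (145.1 − 4.167) / 0.069 = 2043 mg/L.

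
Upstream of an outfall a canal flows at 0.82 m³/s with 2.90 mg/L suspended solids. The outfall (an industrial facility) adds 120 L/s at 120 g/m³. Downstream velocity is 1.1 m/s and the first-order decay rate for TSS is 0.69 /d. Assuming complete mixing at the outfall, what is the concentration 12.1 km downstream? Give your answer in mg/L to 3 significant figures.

16.3 mg/L

120 L/s = 0.12 m³/s.
After complete mixing, C₀ = (0.12·120 + 0.82·2.9) / 0.94 = 17.85 mg/L.
Travel time t = 1.21e+04 m / 1.1 m/s = 1.1e+04 s = 0.1273 d.
C = 17.85·exp(−0.69·0.1273) = 17.85·0.9159 = 16.35 mg/L.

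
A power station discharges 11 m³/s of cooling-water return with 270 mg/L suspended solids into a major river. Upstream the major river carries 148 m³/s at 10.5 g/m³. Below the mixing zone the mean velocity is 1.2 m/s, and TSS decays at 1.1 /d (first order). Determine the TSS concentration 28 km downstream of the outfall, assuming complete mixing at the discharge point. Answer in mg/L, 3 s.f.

After complete mixing, C₀ = (11·270 + 148·10.5) / 159 = 28.45 mg/L.
Travel time t = 2.8e+04 m / 1.2 m/s = 2.333e+04 s = 0.2701 d.
C = 28.45·exp(−1.1·0.2701) = 28.45·0.743 = 21.14 mg/L.

21.1 mg/L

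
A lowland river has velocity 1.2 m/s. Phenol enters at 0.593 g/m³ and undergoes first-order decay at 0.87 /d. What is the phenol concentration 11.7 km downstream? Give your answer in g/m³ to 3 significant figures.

Travel time t = 11.7 km / 1.2 m/s = 1.17e+04/1.2 = 9750 s = 0.1128 d.
First-order decay: C = 0.593·exp(−0.87·0.1128) = 0.593·0.9065 = 0.5375 g/m³.

0.538 g/m³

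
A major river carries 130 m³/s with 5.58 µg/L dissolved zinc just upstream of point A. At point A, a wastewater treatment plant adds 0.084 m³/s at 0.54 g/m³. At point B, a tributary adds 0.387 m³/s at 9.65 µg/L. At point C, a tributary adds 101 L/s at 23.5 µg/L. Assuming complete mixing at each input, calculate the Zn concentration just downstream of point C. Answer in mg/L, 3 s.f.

0.00595 mg/L

5.58 µg/L = 0.00558 mg/L.
After input A: C = (130·0.00558 + 0.084·0.54) / 130.1 = 0.005925 mg/L.
9.65 µg/L = 0.00965 mg/L.
After input B: C = (130.1·0.005925 + 0.387·0.00965) / 130.5 = 0.005936 mg/L.
101 L/s = 0.101 m³/s.
23.5 µg/L = 0.0235 mg/L.
After input C: C = (130.5·0.005936 + 0.101·0.0235) / 130.6 = 0.00595 mg/L.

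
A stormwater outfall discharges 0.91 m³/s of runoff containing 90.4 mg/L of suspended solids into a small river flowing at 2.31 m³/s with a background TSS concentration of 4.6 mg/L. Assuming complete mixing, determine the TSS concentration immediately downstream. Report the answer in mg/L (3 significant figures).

28.8 mg/L

Flow-weighted mixing gives C = (0.91·90.4 + 2.31·4.6) / (0.91 + 2.31) = 92.89/3.22 = 28.85 mg/L.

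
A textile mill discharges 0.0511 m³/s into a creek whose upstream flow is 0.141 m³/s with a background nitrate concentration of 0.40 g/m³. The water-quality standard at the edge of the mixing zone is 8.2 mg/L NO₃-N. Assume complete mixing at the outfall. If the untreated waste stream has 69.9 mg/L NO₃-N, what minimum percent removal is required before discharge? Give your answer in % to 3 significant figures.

57.5 %

Mass balance: 8.2·0.1921 = 0.0511·Cₑ + 0.141·0.4.
Cₑ = (1.575 − 0.0564) / 0.0511 = 29.72 mg/L.
Required removal = 1 − 29.72/69.9 = 57.48 %.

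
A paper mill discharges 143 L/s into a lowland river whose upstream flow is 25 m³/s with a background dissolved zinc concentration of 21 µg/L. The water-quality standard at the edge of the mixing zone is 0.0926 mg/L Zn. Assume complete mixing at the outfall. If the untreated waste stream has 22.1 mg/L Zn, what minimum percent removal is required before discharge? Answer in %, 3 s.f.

143 L/s = 0.143 m³/s.
21 µg/L = 0.021 mg/L.
Mass balance: 0.0926·25.14 = 0.143·Cₑ + 25·0.021.
Cₑ = (2.328 − 0.525) / 0.143 = 12.61 mg/L.
Required removal = 1 − 12.61/22.1 = 42.94 %.

42.9 %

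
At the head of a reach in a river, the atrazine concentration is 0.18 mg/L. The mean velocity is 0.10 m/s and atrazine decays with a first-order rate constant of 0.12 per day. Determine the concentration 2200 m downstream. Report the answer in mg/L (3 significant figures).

0.175 mg/L

Travel time t = 2200 m / 0.10 m/s = 2200/0.10 = 2.2e+04 s = 0.2546 d.
First-order decay: C = 0.18·exp(−0.12·0.2546) = 0.18·0.9699 = 0.1746 mg/L.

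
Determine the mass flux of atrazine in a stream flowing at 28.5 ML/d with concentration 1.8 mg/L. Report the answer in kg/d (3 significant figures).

51.3 kg/d

28.5 ML/d = 0.3299 m³/s.
Mass flux = Q·C = 0.3299 m³/s × 1.8 g/m³ = 0.5938 g/s.
= 0.5938 g/s × 86.4 = 51.3 kg/d.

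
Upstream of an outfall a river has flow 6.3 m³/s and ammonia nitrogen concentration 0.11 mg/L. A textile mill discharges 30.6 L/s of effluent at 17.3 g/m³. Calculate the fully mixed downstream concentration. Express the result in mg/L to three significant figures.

0.193 mg/L

30.6 L/s = 0.0306 m³/s.
Conservation of mass across the mixing zone: C = (0.0306·17.3 + 6.3·0.11) / (0.0306 + 6.3) = 1.222/6.331 = 0.1931 mg/L.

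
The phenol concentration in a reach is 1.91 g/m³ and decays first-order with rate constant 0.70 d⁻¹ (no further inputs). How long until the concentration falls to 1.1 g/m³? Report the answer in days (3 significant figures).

t = ln(C₀/C)/k = ln(1.91/1.1)/0.70 = 0.5518/0.70 = 0.7883 d.

0.788 d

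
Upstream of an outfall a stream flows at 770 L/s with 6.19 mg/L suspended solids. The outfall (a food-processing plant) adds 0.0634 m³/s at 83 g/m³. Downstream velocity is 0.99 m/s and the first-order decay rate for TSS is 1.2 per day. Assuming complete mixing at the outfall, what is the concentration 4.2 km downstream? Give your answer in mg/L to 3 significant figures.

11.3 mg/L

770 L/s = 0.77 m³/s.
After complete mixing, C₀ = (0.0634·83 + 0.77·6.19) / 0.8334 = 12.03 mg/L.
Travel time t = 4200 m / 0.99 m/s = 4242 s = 0.0491 d.
C = 12.03·exp(−1.2·0.0491) = 12.03·0.9428 = 11.34 mg/L.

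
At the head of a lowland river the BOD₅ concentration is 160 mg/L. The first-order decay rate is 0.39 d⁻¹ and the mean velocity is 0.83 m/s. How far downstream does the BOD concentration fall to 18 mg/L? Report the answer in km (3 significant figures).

From C = C₀·e^(−kt), t = ln(C₀/C)/k = ln(160/18)/0.39 = 2.185/0.39 = 5.602 d.
Distance = v·t = 0.83 m/s × 4.84e+05 s = 4.017e+05 m = 401.7 km.

402 km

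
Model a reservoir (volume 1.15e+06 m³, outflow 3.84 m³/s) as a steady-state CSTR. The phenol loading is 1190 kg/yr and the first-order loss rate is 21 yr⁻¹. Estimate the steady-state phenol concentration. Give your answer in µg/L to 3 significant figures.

Outflow Q = 3.84 m³/s × 3.156e+07 s/yr = 1.212e+08 m³/yr.
Steady-state CSTR mass balance: W = Q·C + k·V·C, so C = W/(Q + kV).
Q + kV = 1.212e+08 + 21·1.15e+06 = 1.453e+08 m³/yr.
C = 1190/1.453e+08 = 8.188e-06 kg/m³ = 0.008188 mg/L = 8.188 µg/L.

8.19 µg/L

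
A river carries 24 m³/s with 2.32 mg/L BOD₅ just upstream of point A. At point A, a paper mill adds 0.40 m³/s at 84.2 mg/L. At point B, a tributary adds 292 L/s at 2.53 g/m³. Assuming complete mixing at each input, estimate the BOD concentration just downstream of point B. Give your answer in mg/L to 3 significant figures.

After input A: C = (24·2.32 + 0.4·84.2) / 24.4 = 3.662 mg/L.
292 L/s = 0.292 m³/s.
After input B: C = (24.4·3.662 + 0.292·2.53) / 24.69 = 3.649 mg/L.

3.65 mg/L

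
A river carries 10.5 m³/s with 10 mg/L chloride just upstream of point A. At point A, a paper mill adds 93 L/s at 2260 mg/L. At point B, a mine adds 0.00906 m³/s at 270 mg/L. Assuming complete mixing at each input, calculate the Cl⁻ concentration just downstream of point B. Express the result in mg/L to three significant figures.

30.0 mg/L

93 L/s = 0.093 m³/s.
After input A: C = (10.5·10 + 0.093·2260) / 10.59 = 29.75 mg/L.
After input B: C = (10.59·29.75 + 0.00906·270) / 10.6 = 29.96 mg/L.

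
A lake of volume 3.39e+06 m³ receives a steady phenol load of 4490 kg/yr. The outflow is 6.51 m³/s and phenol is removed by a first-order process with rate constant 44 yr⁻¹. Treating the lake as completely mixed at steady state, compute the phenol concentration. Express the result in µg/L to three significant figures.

12.7 µg/L

Outflow Q = 6.51 m³/s × 3.156e+07 s/yr = 2.054e+08 m³/yr.
Steady-state CSTR mass balance: W = Q·C + k·V·C, so C = W/(Q + kV).
Q + kV = 2.054e+08 + 44·3.39e+06 = 3.546e+08 m³/yr.
C = 4490/3.546e+08 = 1.266e-05 kg/m³ = 0.01266 mg/L = 12.66 µg/L.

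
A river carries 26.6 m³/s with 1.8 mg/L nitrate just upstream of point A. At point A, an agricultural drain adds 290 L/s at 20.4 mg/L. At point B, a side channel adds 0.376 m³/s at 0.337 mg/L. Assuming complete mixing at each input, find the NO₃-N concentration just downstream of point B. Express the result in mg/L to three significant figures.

1.98 mg/L

290 L/s = 0.29 m³/s.
After input A: C = (26.6·1.8 + 0.29·20.4) / 26.89 = 2.001 mg/L.
After input B: C = (26.89·2.001 + 0.376·0.337) / 27.27 = 1.978 mg/L.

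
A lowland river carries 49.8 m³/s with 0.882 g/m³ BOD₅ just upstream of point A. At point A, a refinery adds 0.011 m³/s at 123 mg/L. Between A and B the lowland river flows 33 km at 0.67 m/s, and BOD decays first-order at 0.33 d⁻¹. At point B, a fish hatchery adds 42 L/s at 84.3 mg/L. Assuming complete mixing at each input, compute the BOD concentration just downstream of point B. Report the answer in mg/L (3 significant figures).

0.823 mg/L

After input A: C = (49.8·0.882 + 0.011·123) / 49.81 = 0.909 mg/L.
Over the 33 km reach to input B (t = 4.925e+04 s = 0.5701 d), decay gives C = 0.909·exp(−0.33·0.5701) = 0.7531 mg/L.
42 L/s = 0.042 m³/s.
After input B: C = (49.81·0.7531 + 0.042·84.3) / 49.85 = 0.8235 mg/L.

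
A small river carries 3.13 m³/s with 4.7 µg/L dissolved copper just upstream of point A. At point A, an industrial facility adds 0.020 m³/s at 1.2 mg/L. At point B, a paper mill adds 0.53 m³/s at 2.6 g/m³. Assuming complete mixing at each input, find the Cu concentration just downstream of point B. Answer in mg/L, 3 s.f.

4.7 µg/L = 0.0047 mg/L.
After input A: C = (3.13·0.0047 + 0.02·1.2) / 3.15 = 0.01229 mg/L.
After input B: C = (3.15·0.01229 + 0.53·2.6) / 3.68 = 0.385 mg/L.

0.385 mg/L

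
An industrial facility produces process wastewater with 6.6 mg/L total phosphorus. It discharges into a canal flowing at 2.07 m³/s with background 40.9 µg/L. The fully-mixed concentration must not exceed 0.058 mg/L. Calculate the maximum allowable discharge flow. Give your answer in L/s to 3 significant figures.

5.41 L/s

40.9 µg/L = 0.0409 mg/L.
Mass balance at complete mixing: C_std·(Q_w + Q_r) = Q_w·C_e + Q_r·C_b.
Rearranging, Q_w = Q_r·(C_std − C_b)/(C_e − C_std) = 2.07·(0.058 − 0.0409) / (6.6 − 0.058) = 0.005411 m³/s.
= 5.411 L/s.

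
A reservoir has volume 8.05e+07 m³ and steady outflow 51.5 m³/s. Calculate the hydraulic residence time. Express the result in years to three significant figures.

0.0495 yr

Q = 51.5 m³/s × 3.156e+07 s/yr = 1.625e+09 m³/yr.
Hydraulic residence time τ = V/Q = 8.05e+07/1.625e+09 = 0.04953 yr.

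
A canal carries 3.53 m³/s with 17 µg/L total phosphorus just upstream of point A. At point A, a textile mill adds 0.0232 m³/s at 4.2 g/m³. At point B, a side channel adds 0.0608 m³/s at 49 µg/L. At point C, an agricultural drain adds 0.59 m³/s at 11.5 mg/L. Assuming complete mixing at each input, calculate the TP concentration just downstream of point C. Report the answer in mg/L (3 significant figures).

1.65 mg/L

17 µg/L = 0.017 mg/L.
After input A: C = (3.53·0.017 + 0.0232·4.2) / 3.553 = 0.04431 mg/L.
49 µg/L = 0.049 mg/L.
After input B: C = (3.553·0.04431 + 0.0608·0.049) / 3.614 = 0.04439 mg/L.
After input C: C = (3.614·0.04439 + 0.59·11.5) / 4.204 = 1.652 mg/L.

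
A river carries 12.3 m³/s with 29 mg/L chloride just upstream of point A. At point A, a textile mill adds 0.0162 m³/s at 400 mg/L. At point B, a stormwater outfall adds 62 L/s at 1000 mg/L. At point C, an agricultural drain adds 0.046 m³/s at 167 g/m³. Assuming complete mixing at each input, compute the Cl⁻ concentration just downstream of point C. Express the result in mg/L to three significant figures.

34.8 mg/L

After input A: C = (12.3·29 + 0.0162·400) / 12.32 = 29.49 mg/L.
62 L/s = 0.062 m³/s.
After input B: C = (12.32·29.49 + 0.062·1000) / 12.38 = 34.35 mg/L.
After input C: C = (12.38·34.35 + 0.046·167) / 12.42 = 34.84 mg/L.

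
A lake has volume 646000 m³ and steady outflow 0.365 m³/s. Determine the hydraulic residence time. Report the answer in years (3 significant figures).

0.0561 yr

Q = 0.365 m³/s × 3.156e+07 s/yr = 1.152e+07 m³/yr.
Hydraulic residence time τ = V/Q = 646000/1.152e+07 = 0.05608 yr.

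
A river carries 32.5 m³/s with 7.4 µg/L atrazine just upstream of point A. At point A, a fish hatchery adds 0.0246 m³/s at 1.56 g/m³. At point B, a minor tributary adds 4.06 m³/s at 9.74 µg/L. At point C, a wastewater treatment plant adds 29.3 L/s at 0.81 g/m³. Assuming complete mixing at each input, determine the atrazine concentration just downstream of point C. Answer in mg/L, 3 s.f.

7.4 µg/L = 0.0074 mg/L.
After input A: C = (32.5·0.0074 + 0.0246·1.56) / 32.52 = 0.008574 mg/L.
9.74 µg/L = 0.00974 mg/L.
After input B: C = (32.52·0.008574 + 4.06·0.00974) / 36.58 = 0.008704 mg/L.
29.3 L/s = 0.0293 m³/s.
After input C: C = (36.58·0.008704 + 0.0293·0.81) / 36.61 = 0.009345 mg/L.

0.00934 mg/L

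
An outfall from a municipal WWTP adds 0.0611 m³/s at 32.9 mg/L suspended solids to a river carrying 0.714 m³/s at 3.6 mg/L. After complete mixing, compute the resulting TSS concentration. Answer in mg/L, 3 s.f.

By mass balance at complete mixing, C = (0.0611·32.9 + 0.714·3.6) / (0.0611 + 0.714) = 4.581/0.7751 = 5.91 mg/L.

5.91 mg/L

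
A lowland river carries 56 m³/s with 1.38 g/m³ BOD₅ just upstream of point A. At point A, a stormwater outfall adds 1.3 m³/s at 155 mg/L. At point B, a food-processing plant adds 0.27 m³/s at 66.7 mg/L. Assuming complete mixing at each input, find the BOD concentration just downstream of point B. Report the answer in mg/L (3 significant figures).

After input A: C = (56·1.38 + 1.3·155) / 57.3 = 4.865 mg/L.
After input B: C = (57.3·4.865 + 0.27·66.7) / 57.57 = 5.155 mg/L.

5.16 mg/L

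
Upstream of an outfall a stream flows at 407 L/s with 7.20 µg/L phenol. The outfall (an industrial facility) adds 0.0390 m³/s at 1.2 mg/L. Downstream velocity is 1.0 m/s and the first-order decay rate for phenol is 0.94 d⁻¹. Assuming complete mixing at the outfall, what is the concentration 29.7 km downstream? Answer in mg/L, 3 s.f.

407 L/s = 0.407 m³/s.
7.20 µg/L = 0.0072 mg/L.
After complete mixing, C₀ = (0.039·1.2 + 0.407·0.0072) / 0.446 = 0.1115 mg/L.
Travel time t = 2.97e+04 m / 1.0 m/s = 2.97e+04 s = 0.3438 d.
C = 0.1115·exp(−0.94·0.3438) = 0.1115·0.7239 = 0.08072 mg/L.

0.0807 mg/L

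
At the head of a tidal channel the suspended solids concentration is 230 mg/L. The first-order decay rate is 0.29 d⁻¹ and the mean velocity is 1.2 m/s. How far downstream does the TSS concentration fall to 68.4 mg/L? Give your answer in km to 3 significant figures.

434 km

From C = C₀·e^(−kt), t = ln(C₀/C)/k = ln(230/68.4)/0.29 = 1.213/0.29 = 4.182 d.
Distance = v·t = 1.2 m/s × 3.613e+05 s = 4.336e+05 m = 433.6 km.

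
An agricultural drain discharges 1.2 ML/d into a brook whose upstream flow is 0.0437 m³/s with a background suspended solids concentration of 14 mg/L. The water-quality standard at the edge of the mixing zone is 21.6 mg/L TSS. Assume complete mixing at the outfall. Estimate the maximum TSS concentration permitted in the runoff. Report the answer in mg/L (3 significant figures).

1.2 ML/d = 0.01389 m³/s.
Mass balance: 21.6·0.05759 = 0.01389·Cₑ + 0.0437·14.
Cₑ = (1.244 − 0.6118) / 0.01389 = 45.51 mg/L.

45.5 mg/L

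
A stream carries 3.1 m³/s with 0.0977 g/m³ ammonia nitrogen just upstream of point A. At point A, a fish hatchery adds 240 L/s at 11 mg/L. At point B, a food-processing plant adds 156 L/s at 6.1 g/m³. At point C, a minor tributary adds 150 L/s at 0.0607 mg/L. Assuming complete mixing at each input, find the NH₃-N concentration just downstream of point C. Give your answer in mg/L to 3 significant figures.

1.07 mg/L

240 L/s = 0.24 m³/s.
After input A: C = (3.1·0.0977 + 0.24·11) / 3.34 = 0.8811 mg/L.
156 L/s = 0.156 m³/s.
After input B: C = (3.34·0.8811 + 0.156·6.1) / 3.496 = 1.114 mg/L.
150 L/s = 0.15 m³/s.
After input C: C = (3.496·1.114 + 0.15·0.0607) / 3.646 = 1.071 mg/L.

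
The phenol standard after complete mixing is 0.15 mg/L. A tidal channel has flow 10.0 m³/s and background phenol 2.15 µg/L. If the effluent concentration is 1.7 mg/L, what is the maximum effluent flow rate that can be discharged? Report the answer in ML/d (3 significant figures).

2.15 µg/L = 0.00215 mg/L.
Mass balance at complete mixing: C_std·(Q_w + Q_r) = Q_w·C_e + Q_r·C_b.
Rearranging, Q_w = Q_r·(C_std − C_b)/(C_e − C_std) = 10.0·(0.15 − 0.00215) / (1.7 − 0.15) = 0.9539 m³/s.
= 82.41 ML/d.

82.4 ML/d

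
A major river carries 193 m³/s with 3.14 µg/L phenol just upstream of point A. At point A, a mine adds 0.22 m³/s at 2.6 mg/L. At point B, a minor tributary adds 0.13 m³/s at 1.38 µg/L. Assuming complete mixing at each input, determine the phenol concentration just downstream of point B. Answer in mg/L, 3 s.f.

3.14 µg/L = 0.00314 mg/L.
After input A: C = (193·0.00314 + 0.22·2.6) / 193.2 = 0.006097 mg/L.
1.38 µg/L = 0.00138 mg/L.
After input B: C = (193.2·0.006097 + 0.13·0.00138) / 193.3 = 0.006094 mg/L.

0.00609 mg/L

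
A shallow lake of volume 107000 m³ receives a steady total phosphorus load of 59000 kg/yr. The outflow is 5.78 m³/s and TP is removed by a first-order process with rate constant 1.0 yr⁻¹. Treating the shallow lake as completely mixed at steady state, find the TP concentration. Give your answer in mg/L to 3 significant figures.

Outflow Q = 5.78 m³/s × 3.156e+07 s/yr = 1.824e+08 m³/yr.
Steady-state CSTR mass balance: W = Q·C + k·V·C, so C = W/(Q + kV).
Q + kV = 1.824e+08 + 1.0·107000 = 1.825e+08 m³/yr.
C = 59000/1.825e+08 = 0.0003233 kg/m³ = 0.3233 mg/L.

0.323 mg/L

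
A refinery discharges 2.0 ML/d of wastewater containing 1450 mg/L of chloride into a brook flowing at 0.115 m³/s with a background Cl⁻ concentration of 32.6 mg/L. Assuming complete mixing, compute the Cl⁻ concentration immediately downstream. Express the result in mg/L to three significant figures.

270 mg/L

2.0 ML/d = 0.02315 m³/s.
Flow-weighted mixing gives C = (0.02315·1450 + 0.115·32.6) / (0.02315 + 0.115) = 37.31/0.1381 = 270.1 mg/L.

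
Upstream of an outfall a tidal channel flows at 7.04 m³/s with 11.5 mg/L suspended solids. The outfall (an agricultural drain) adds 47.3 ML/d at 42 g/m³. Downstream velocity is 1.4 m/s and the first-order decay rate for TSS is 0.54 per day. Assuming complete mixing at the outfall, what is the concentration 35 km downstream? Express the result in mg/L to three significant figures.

11.7 mg/L

47.3 ML/d = 0.5475 m³/s.
After complete mixing, C₀ = (0.5475·42 + 7.04·11.5) / 7.587 = 13.7 mg/L.
Travel time t = 3.5e+04 m / 1.4 m/s = 2.5e+04 s = 0.2894 d.
C = 13.7·exp(−0.54·0.2894) = 13.7·0.8553 = 11.72 mg/L.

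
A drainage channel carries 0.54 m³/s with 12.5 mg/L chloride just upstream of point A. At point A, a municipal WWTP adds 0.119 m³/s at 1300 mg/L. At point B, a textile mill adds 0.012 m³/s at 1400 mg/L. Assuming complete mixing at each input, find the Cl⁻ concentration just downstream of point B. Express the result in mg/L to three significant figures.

266 mg/L

After input A: C = (0.54·12.5 + 0.119·1300) / 0.659 = 245 mg/L.
After input B: C = (0.659·245 + 0.012·1400) / 0.671 = 265.6 mg/L.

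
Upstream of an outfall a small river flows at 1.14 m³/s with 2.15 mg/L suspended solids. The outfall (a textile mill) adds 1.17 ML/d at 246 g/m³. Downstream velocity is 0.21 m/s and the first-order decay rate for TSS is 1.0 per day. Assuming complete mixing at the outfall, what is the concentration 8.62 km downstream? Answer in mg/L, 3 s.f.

1.17 ML/d = 0.01354 m³/s.
After complete mixing, C₀ = (0.01354·246 + 1.14·2.15) / 1.154 = 5.013 mg/L.
Travel time t = 8620 m / 0.21 m/s = 4.105e+04 s = 0.4751 d.
C = 5.013·exp(−1.0·0.4751) = 5.013·0.6218 = 3.117 mg/L.

3.12 mg/L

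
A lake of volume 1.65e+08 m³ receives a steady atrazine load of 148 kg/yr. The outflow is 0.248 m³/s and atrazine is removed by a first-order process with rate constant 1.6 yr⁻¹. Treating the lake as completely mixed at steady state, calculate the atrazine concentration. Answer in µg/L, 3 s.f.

Outflow Q = 0.248 m³/s × 3.156e+07 s/yr = 7.826e+06 m³/yr.
Steady-state CSTR mass balance: W = Q·C + k·V·C, so C = W/(Q + kV).
Q + kV = 7.826e+06 + 1.6·1.65e+08 = 2.718e+08 m³/yr.
C = 148/2.718e+08 = 5.445e-07 kg/m³ = 0.0005445 mg/L = 0.5445 µg/L.

0.544 µg/L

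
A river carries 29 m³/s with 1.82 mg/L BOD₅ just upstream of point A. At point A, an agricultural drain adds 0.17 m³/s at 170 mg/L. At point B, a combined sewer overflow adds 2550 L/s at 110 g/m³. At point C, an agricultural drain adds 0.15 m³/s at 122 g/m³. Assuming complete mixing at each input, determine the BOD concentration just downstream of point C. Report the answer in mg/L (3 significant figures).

After input A: C = (29·1.82 + 0.17·170) / 29.17 = 2.8 mg/L.
2550 L/s = 2.55 m³/s.
After input B: C = (29.17·2.8 + 2.55·110) / 31.72 = 11.42 mg/L.
After input C: C = (31.72·11.42 + 0.15·122) / 31.87 = 11.94 mg/L.

11.9 mg/L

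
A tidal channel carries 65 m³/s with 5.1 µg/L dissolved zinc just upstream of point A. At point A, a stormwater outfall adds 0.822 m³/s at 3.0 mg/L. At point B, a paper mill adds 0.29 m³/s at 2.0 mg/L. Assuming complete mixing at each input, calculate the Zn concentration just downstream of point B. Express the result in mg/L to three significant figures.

0.0511 mg/L

5.1 µg/L = 0.0051 mg/L.
After input A: C = (65·0.0051 + 0.822·3) / 65.82 = 0.0425 mg/L.
After input B: C = (65.82·0.0425 + 0.29·2) / 66.11 = 0.05109 mg/L.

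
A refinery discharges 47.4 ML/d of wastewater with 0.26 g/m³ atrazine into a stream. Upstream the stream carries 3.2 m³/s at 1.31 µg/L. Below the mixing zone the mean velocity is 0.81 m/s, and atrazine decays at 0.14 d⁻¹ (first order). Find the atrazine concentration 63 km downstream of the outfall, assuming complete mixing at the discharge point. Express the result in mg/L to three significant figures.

0.0345 mg/L

47.4 ML/d = 0.5486 m³/s.
1.31 µg/L = 0.00131 mg/L.
After complete mixing, C₀ = (0.5486·0.26 + 3.2·0.00131) / 3.749 = 0.03917 mg/L.
Travel time t = 6.3e+04 m / 0.81 m/s = 7.778e+04 s = 0.9002 d.
C = 0.03917·exp(−0.14·0.9002) = 0.03917·0.8816 = 0.03453 mg/L.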